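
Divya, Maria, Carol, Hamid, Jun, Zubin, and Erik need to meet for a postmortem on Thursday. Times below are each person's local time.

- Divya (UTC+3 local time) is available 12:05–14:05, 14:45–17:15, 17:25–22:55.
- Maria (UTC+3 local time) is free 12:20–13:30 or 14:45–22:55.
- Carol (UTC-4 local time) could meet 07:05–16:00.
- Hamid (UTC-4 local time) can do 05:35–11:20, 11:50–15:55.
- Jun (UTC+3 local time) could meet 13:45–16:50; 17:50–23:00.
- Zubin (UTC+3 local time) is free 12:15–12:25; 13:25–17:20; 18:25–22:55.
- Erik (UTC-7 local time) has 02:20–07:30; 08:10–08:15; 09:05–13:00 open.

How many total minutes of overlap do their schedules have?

355

Divya in UTC: 09:05-11:05, 11:45-14:15, 14:25-19:55 (subtract 3h to convert from UTC+3).
Maria in UTC: 09:20-10:30, 11:45-19:55 (subtract 3h to convert from UTC+3).
Carol in UTC: 11:05-20:00 (add 4h to convert from UTC-4).
Hamid in UTC: 09:35-15:20, 15:50-19:55 (add 4h to convert from UTC-4).
Jun in UTC: 10:45-13:50, 14:50-20:00 (subtract 3h to convert from UTC+3).
Zubin in UTC: 09:15-09:25, 10:25-14:20, 15:25-19:55 (subtract 3h to convert from UTC+3).
Erik in UTC: 09:20-14:30, 15:10-15:15, 16:05-20:00 (add 7h to convert from UTC-7).
Divya ∩ Maria: 09:20-10:30, 11:45-14:15, 14:25-19:55.
Divya ∩ Maria ∩ Carol: 11:45-14:15, 14:25-19:55.
Divya ∩ Maria ∩ Carol ∩ Hamid: 11:45-14:15, 14:25-15:20, 15:50-19:55.
Divya ∩ Maria ∩ Carol ∩ Hamid ∩ Jun: 11:45-13:50, 14:50-15:20, 15:50-19:55.
Divya ∩ Maria ∩ Carol ∩ Hamid ∩ Jun ∩ Zubin: 11:45-13:50, 15:50-19:55.
Divya ∩ Maria ∩ Carol ∩ Hamid ∩ Jun ∩ Zubin ∩ Erik: 11:45-13:50, 16:05-19:55.
Summing the common windows: 125 + 230 = 355 minutes.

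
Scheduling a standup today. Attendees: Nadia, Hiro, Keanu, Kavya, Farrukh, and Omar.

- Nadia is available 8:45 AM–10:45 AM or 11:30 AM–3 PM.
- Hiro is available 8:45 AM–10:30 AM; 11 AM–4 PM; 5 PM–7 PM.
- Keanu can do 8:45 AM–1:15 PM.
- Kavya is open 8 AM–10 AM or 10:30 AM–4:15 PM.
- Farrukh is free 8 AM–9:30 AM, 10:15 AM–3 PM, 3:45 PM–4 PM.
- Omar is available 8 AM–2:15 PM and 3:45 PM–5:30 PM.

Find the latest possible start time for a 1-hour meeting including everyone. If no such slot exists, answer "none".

12:15

Nadia ∩ Hiro: 08:45-10:30, 11:30-15:00.
Nadia ∩ Hiro ∩ Keanu: 08:45-10:30, 11:30-13:15.
Nadia ∩ Hiro ∩ Keanu ∩ Kavya: 08:45-10:00, 11:30-13:15.
Nadia ∩ Hiro ∩ Keanu ∩ Kavya ∩ Farrukh: 08:45-09:30, 11:30-13:15.
Nadia ∩ Hiro ∩ Keanu ∩ Kavya ∩ Farrukh ∩ Omar: 08:45-09:30, 11:30-13:15.
The last common window of at least 60 minutes is 11:30-13:15; a 60-minute meeting can start as late as 12:15 and still end by 13:15.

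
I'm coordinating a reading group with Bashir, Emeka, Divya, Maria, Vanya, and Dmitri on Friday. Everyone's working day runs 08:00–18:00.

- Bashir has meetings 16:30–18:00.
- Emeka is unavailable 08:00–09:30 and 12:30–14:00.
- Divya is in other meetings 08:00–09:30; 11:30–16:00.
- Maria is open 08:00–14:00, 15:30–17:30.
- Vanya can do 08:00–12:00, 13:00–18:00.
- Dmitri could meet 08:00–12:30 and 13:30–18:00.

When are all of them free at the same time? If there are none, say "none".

Bashir free: 08:00-16:30 (invert busy blocks within the working day).
Emeka free: 09:30-12:30, 14:00-18:00 (invert busy blocks within the working day).
Divya free: 09:30-11:30, 16:00-18:00 (invert busy blocks within the working day).
Maria free: 08:00-14:00, 15:30-17:30.
Vanya free: 08:00-12:00, 13:00-18:00.
Dmitri free: 08:00-12:30, 13:30-18:00.
Bashir ∩ Emeka: 09:30-12:30, 14:00-16:30.
Bashir ∩ Emeka ∩ Divya: 09:30-11:30, 16:00-16:30.
Bashir ∩ Emeka ∩ Divya ∩ Maria: 09:30-11:30, 16:00-16:30.
Bashir ∩ Emeka ∩ Divya ∩ Maria ∩ Vanya: 09:30-11:30, 16:00-16:30.
Bashir ∩ Emeka ∩ Divya ∩ Maria ∩ Vanya ∩ Dmitri: 09:30-11:30, 16:00-16:30.

09:30-11:30, 16:00-16:30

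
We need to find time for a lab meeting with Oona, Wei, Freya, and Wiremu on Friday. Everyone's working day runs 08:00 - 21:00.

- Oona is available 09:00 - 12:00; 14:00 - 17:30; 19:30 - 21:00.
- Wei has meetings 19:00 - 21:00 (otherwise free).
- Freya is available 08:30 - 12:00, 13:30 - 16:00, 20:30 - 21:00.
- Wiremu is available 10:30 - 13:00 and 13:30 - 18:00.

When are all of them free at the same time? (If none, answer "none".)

10:30-12:00, 14:00-16:00

Oona free: 09:00-12:00, 14:00-17:30, 19:30-21:00.
Wei free: 08:00-19:00 (invert busy blocks within the working day).
Freya free: 08:30-12:00, 13:30-16:00, 20:30-21:00.
Wiremu free: 10:30-13:00, 13:30-18:00.
Oona ∩ Wei: 09:00-12:00, 14:00-17:30.
Oona ∩ Wei ∩ Freya: 09:00-12:00, 14:00-16:00.
Oona ∩ Wei ∩ Freya ∩ Wiremu: 10:30-12:00, 14:00-16:00.
Those are the intersection windows.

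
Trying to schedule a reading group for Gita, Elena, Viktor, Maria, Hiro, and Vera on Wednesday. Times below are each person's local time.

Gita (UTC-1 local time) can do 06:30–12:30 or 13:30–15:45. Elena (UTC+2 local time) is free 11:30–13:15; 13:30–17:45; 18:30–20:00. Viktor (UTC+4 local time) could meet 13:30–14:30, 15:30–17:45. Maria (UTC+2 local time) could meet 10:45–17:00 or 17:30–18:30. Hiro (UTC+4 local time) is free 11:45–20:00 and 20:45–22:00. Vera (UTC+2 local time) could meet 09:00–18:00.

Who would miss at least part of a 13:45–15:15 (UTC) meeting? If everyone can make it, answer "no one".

Gita in UTC: 07:30-13:30, 14:30-16:45 (add 1h to convert from UTC-1).
Elena in UTC: 09:30-11:15, 11:30-15:45, 16:30-18:00 (subtract 2h to convert from UTC+2).
Viktor in UTC: 09:30-10:30, 11:30-13:45 (subtract 4h to convert from UTC+4).
Maria in UTC: 08:45-15:00, 15:30-16:30 (subtract 2h to convert from UTC+2).
Hiro in UTC: 07:45-16:00, 16:45-18:00 (subtract 4h to convert from UTC+4).
Vera in UTC: 07:00-16:00 (subtract 2h to convert from UTC+2).
Gita: not fully free for 13:45-15:15. Elena: free for 13:45-15:15. Viktor: not fully free for 13:45-15:15. Maria: not fully free for 13:45-15:15. Hiro: free for 13:45-15:15. Vera: free for 13:45-15:15.

Gita, Maria, Viktor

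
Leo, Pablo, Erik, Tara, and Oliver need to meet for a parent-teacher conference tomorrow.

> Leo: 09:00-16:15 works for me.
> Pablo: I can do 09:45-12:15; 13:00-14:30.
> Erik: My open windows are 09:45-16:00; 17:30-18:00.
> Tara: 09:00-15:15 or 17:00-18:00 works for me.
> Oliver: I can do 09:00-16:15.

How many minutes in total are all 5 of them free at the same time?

240

Leo ∩ Pablo: 09:45-12:15, 13:00-14:30.
Leo ∩ Pablo ∩ Erik: 09:45-12:15, 13:00-14:30.
Leo ∩ Pablo ∩ Erik ∩ Tara: 09:45-12:15, 13:00-14:30.
Leo ∩ Pablo ∩ Erik ∩ Tara ∩ Oliver: 09:45-12:15, 13:00-14:30.
So the common availability across everyone is 09:45-12:15, 13:00-14:30.
Summing the common windows: 150 + 90 = 240 minutes.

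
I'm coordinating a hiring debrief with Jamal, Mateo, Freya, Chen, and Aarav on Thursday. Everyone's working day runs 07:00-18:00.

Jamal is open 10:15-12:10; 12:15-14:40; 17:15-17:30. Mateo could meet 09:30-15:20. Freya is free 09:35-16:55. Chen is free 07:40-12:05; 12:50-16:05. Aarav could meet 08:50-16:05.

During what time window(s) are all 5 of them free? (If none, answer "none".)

10:15-12:05, 12:50-14:40

Jamal ∩ Mateo: 10:15-12:10, 12:15-14:40.
Jamal ∩ Mateo ∩ Freya: 10:15-12:10, 12:15-14:40.
Jamal ∩ Mateo ∩ Freya ∩ Chen: 10:15-12:05, 12:50-14:40.
Jamal ∩ Mateo ∩ Freya ∩ Chen ∩ Aarav: 10:15-12:05, 12:50-14:40.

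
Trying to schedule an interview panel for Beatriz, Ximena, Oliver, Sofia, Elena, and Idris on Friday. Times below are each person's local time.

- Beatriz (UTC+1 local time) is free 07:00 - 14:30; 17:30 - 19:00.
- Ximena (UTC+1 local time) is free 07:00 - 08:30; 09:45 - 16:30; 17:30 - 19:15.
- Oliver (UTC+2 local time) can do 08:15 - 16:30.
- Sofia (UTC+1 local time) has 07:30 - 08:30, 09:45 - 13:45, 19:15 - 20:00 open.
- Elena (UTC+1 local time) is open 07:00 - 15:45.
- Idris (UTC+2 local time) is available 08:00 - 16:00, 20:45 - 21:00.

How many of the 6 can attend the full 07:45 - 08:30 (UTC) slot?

Beatriz in UTC: 06:00-13:30, 16:30-18:00 (subtract 1h to convert from UTC+1).
Ximena in UTC: 06:00-07:30, 08:45-15:30, 16:30-18:15 (subtract 1h to convert from UTC+1).
Oliver in UTC: 06:15-14:30 (subtract 2h to convert from UTC+2).
Sofia in UTC: 06:30-07:30, 08:45-12:45, 18:15-19:00 (subtract 1h to convert from UTC+1).
Elena in UTC: 06:00-14:45 (subtract 1h to convert from UTC+1).
Idris in UTC: 06:00-14:00, 18:45-19:00 (subtract 2h to convert from UTC+2).
Beatriz, Oliver, Elena, and Idris can make the full 07:45-08:30 slot — that's 4.

4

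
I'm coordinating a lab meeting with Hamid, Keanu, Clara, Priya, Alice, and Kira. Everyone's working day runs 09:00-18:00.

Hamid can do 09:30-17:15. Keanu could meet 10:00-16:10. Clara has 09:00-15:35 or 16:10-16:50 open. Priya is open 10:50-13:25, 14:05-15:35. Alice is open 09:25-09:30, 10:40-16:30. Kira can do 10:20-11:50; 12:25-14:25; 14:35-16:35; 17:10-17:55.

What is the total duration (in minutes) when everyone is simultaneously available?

Hamid ∩ Keanu: 10:00-16:10.
Hamid ∩ Keanu ∩ Clara: 10:00-15:35.
Hamid ∩ Keanu ∩ Clara ∩ Priya: 10:50-13:25, 14:05-15:35.
Hamid ∩ Keanu ∩ Clara ∩ Priya ∩ Alice: 10:50-13:25, 14:05-15:35.
Hamid ∩ Keanu ∩ Clara ∩ Priya ∩ Alice ∩ Kira: 10:50-11:50, 12:25-13:25, 14:05-14:25, 14:35-15:35.
Summing the common windows: 60 + 60 + 20 + 60 = 200 minutes.

200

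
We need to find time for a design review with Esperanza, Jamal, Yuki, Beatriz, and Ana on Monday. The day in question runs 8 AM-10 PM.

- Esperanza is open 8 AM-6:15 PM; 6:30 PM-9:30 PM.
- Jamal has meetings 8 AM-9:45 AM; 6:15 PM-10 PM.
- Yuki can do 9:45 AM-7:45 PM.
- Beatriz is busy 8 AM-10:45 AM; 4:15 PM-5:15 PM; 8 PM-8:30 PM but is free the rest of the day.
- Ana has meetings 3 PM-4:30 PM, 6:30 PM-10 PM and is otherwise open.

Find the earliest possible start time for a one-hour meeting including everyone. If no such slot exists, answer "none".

Esperanza free: 08:00-18:15, 18:30-21:30.
Jamal free: 09:45-18:15 (invert busy blocks within the working day).
Yuki free: 09:45-19:45.
Beatriz free: 10:45-16:15, 17:15-20:00, 20:30-22:00 (invert busy blocks within the working day).
Ana free: 08:00-15:00, 16:30-18:30 (invert busy blocks within the working day).
Esperanza ∩ Jamal: 09:45-18:15.
Esperanza ∩ Jamal ∩ Yuki: 09:45-18:15.
Esperanza ∩ Jamal ∩ Yuki ∩ Beatriz: 10:45-16:15, 17:15-18:15.
Esperanza ∩ Jamal ∩ Yuki ∩ Beatriz ∩ Ana: 10:45-15:00, 17:15-18:15.
The first common window of at least 60 minutes is 10:45-15:00, so the earliest start is 10:45.

10:45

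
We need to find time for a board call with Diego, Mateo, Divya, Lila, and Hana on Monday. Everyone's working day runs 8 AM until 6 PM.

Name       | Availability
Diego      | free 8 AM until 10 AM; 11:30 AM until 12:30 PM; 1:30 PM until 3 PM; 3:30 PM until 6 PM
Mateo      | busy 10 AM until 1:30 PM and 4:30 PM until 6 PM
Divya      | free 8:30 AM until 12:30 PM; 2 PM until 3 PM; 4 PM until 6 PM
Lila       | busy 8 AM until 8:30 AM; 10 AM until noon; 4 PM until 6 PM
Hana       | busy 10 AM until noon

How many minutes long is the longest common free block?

Diego free: 08:00-10:00, 11:30-12:30, 13:30-15:00, 15:30-18:00.
Mateo free: 08:00-10:00, 13:30-16:30 (invert busy blocks within the working day).
Divya free: 08:30-12:30, 14:00-15:00, 16:00-18:00.
Lila free: 08:30-10:00, 12:00-16:00 (invert busy blocks within the working day).
Hana free: 08:00-10:00, 12:00-18:00 (invert busy blocks within the working day).
Diego ∩ Mateo: 08:00-10:00, 13:30-15:00, 15:30-16:30.
Diego ∩ Mateo ∩ Divya: 08:30-10:00, 14:00-15:00, 16:00-16:30.
Diego ∩ Mateo ∩ Divya ∩ Lila: 08:30-10:00, 14:00-15:00.
Diego ∩ Mateo ∩ Divya ∩ Lila ∩ Hana: 08:30-10:00, 14:00-15:00.
So the common availability across everyone is 08:30-10:00, 14:00-15:00.
The longest is 08:30-10:00 at 90 minutes.

90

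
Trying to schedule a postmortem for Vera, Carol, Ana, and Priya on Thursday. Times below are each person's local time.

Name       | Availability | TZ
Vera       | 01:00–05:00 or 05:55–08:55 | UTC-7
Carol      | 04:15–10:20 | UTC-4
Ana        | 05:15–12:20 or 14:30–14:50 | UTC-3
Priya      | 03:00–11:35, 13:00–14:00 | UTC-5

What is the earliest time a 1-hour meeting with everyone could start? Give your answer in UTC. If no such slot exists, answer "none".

08:15

Vera in UTC: 08:00-12:00, 12:55-15:55 (add 7h to convert from UTC-7).
Carol in UTC: 08:15-14:20 (add 4h to convert from UTC-4).
Ana in UTC: 08:15-15:20, 17:30-17:50 (add 3h to convert from UTC-3).
Priya in UTC: 08:00-16:35, 18:00-19:00 (add 5h to convert from UTC-5).
Vera ∩ Carol: 08:15-12:00, 12:55-14:20.
Vera ∩ Carol ∩ Ana: 08:15-12:00, 12:55-14:20.
Vera ∩ Carol ∩ Ana ∩ Priya: 08:15-12:00, 12:55-14:20.
The first common window of at least 60 minutes is 08:15-12:00, so the earliest start is 08:15.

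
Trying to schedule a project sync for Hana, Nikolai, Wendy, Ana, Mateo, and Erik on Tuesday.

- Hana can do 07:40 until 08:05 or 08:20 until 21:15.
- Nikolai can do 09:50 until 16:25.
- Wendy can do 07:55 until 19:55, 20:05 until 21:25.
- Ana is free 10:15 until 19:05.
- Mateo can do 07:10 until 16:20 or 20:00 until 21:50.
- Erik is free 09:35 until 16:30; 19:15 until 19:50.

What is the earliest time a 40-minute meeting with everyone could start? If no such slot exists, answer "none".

Hana ∩ Nikolai: 09:50-16:25.
Hana ∩ Nikolai ∩ Wendy: 09:50-16:25.
Hana ∩ Nikolai ∩ Wendy ∩ Ana: 10:15-16:25.
Hana ∩ Nikolai ∩ Wendy ∩ Ana ∩ Mateo: 10:15-16:20.
Hana ∩ Nikolai ∩ Wendy ∩ Ana ∩ Mateo ∩ Erik: 10:15-16:20.
So the common availability across everyone is 10:15-16:20.
The first common window of at least 40 minutes is 10:15-16:20, so the earliest start is 10:15.

10:15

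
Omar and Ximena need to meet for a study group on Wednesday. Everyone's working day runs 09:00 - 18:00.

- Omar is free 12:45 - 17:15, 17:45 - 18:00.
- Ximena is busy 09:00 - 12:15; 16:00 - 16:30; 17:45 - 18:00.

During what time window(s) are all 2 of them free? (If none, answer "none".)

12:45-16:00, 16:30-17:15

Omar free: 12:45-17:15, 17:45-18:00.
Ximena free: 12:15-16:00, 16:30-17:45 (invert busy blocks within the working day).
Omar ∩ Ximena: 12:45-16:00, 16:30-17:15.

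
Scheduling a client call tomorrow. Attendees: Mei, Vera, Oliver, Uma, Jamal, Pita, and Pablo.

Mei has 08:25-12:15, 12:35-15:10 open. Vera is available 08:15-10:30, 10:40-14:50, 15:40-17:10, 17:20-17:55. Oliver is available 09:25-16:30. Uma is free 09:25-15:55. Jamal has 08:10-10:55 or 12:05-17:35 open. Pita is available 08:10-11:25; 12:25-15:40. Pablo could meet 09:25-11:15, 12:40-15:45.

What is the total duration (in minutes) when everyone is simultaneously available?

Mei ∩ Vera: 08:25-10:30, 10:40-12:15, 12:35-14:50.
Mei ∩ Vera ∩ Oliver: 09:25-10:30, 10:40-12:15, 12:35-14:50.
Mei ∩ Vera ∩ Oliver ∩ Uma: 09:25-10:30, 10:40-12:15, 12:35-14:50.
Mei ∩ Vera ∩ Oliver ∩ Uma ∩ Jamal: 09:25-10:30, 10:40-10:55, 12:05-12:15, 12:35-14:50.
Mei ∩ Vera ∩ Oliver ∩ Uma ∩ Jamal ∩ Pita: 09:25-10:30, 10:40-10:55, 12:35-14:50.
Mei ∩ Vera ∩ Oliver ∩ Uma ∩ Jamal ∩ Pita ∩ Pablo: 09:25-10:30, 10:40-10:55, 12:40-14:50.
Those are the intersection windows.
Summing the common windows: 65 + 15 + 130 = 210 minutes.

210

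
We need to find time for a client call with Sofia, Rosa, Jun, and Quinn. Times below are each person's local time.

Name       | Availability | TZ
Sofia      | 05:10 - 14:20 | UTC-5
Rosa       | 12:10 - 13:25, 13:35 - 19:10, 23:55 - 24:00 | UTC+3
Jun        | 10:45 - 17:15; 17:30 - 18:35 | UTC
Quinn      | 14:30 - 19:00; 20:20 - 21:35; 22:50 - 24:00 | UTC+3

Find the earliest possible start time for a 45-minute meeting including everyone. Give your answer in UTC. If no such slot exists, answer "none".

11:30

Sofia in UTC: 10:10-19:20 (add 5h to convert from UTC-5).
Rosa in UTC: 09:10-10:25, 10:35-16:10, 20:55-21:00 (subtract 3h to convert from UTC+3).
Jun in UTC: 10:45-17:15, 17:30-18:35.
Quinn in UTC: 11:30-16:00, 17:20-18:35, 19:50-21:00 (subtract 3h to convert from UTC+3).
Sofia ∩ Rosa: 10:10-10:25, 10:35-16:10.
Sofia ∩ Rosa ∩ Jun: 10:45-16:10.
Sofia ∩ Rosa ∩ Jun ∩ Quinn: 11:30-16:00.
The first common window of at least 45 minutes is 11:30-16:00, so the earliest start is 11:30.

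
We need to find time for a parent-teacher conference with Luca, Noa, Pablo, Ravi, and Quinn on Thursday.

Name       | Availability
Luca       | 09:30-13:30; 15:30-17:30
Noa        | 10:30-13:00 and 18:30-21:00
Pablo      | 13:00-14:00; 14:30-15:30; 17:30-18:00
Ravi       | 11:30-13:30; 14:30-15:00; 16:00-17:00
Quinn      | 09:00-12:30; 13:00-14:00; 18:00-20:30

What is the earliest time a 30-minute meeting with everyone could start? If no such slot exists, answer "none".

Luca ∩ Noa: 10:30-13:00.
Luca ∩ Noa ∩ Pablo: ∅.
Luca ∩ Noa ∩ Pablo ∩ Ravi: ∅.
Luca ∩ Noa ∩ Pablo ∩ Ravi ∩ Quinn: ∅.
There is no time when everyone is free.
No common window is at least 30 minutes long.

none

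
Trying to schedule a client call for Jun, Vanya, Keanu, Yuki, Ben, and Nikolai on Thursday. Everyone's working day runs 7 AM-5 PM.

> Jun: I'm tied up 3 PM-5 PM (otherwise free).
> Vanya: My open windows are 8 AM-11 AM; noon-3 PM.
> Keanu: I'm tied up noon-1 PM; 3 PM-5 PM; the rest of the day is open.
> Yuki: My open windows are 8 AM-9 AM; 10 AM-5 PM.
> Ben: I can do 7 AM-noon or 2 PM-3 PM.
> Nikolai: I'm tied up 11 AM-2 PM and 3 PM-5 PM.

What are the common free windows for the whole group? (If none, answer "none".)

08:00-09:00, 10:00-11:00, 14:00-15:00

Jun free: 07:00-15:00 (invert busy blocks within the working day).
Vanya free: 08:00-11:00, 12:00-15:00.
Keanu free: 07:00-12:00, 13:00-15:00 (invert busy blocks within the working day).
Yuki free: 08:00-09:00, 10:00-17:00.
Ben free: 07:00-12:00, 14:00-15:00.
Nikolai free: 07:00-11:00, 14:00-15:00 (invert busy blocks within the working day).
Jun ∩ Vanya: 08:00-11:00, 12:00-15:00.
Jun ∩ Vanya ∩ Keanu: 08:00-11:00, 13:00-15:00.
Jun ∩ Vanya ∩ Keanu ∩ Yuki: 08:00-09:00, 10:00-11:00, 13:00-15:00.
Jun ∩ Vanya ∩ Keanu ∩ Yuki ∩ Ben: 08:00-09:00, 10:00-11:00, 14:00-15:00.
Jun ∩ Vanya ∩ Keanu ∩ Yuki ∩ Ben ∩ Nikolai: 08:00-09:00, 10:00-11:00, 14:00-15:00.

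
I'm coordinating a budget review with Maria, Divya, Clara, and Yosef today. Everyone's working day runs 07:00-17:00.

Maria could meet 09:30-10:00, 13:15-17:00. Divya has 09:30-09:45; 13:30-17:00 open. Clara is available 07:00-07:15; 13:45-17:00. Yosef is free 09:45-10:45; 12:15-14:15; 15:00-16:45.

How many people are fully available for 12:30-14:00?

Yosef can make the full 12:30-14:00 slot — that's 1.

1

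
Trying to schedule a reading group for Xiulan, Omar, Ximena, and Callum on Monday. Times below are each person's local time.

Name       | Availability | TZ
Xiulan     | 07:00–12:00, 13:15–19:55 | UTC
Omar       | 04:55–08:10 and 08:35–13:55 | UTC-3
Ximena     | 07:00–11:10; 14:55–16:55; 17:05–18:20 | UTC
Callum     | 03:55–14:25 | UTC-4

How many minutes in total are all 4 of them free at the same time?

Xiulan in UTC: 07:00-12:00, 13:15-19:55.
Omar in UTC: 07:55-11:10, 11:35-16:55 (add 3h to convert from UTC-3).
Ximena in UTC: 07:00-11:10, 14:55-16:55, 17:05-18:20.
Callum in UTC: 07:55-18:25 (add 4h to convert from UTC-4).
Xiulan ∩ Omar: 07:55-11:10, 11:35-12:00, 13:15-16:55.
Xiulan ∩ Omar ∩ Ximena: 07:55-11:10, 14:55-16:55.
Xiulan ∩ Omar ∩ Ximena ∩ Callum: 07:55-11:10, 14:55-16:55.
So the common availability across everyone is 07:55-11:10, 14:55-16:55.
Summing the common windows: 195 + 120 = 315 minutes.

315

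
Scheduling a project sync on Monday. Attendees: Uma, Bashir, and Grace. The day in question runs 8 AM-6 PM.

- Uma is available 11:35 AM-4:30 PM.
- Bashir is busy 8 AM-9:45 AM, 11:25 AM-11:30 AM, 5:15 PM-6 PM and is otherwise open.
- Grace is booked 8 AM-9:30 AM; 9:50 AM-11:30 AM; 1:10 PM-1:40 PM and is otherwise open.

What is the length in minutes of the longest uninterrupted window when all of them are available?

170

Uma free: 11:35-16:30.
Bashir free: 09:45-11:25, 11:30-17:15 (invert busy blocks within the working day).
Grace free: 09:30-09:50, 11:30-13:10, 13:40-18:00 (invert busy blocks within the working day).
Uma ∩ Bashir: 11:35-16:30.
Uma ∩ Bashir ∩ Grace: 11:35-13:10, 13:40-16:30.
The longest is 13:40-16:30 at 170 minutes.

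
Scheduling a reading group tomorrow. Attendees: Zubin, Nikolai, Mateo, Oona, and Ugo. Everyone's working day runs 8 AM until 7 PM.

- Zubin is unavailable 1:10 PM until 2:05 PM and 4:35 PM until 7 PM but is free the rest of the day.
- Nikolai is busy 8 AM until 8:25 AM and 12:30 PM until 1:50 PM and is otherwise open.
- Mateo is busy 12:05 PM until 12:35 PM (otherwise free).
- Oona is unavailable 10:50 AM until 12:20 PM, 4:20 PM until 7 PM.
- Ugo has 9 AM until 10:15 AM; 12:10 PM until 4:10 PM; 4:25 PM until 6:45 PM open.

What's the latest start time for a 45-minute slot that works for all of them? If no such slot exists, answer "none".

15:25

Zubin free: 08:00-13:10, 14:05-16:35 (invert busy blocks within the working day).
Nikolai free: 08:25-12:30, 13:50-19:00 (invert busy blocks within the working day).
Mateo free: 08:00-12:05, 12:35-19:00 (invert busy blocks within the working day).
Oona free: 08:00-10:50, 12:20-16:20 (invert busy blocks within the working day).
Ugo free: 09:00-10:15, 12:10-16:10, 16:25-18:45.
Zubin ∩ Nikolai: 08:25-12:30, 14:05-16:35.
Zubin ∩ Nikolai ∩ Mateo: 08:25-12:05, 14:05-16:35.
Zubin ∩ Nikolai ∩ Mateo ∩ Oona: 08:25-10:50, 14:05-16:20.
Zubin ∩ Nikolai ∩ Mateo ∩ Oona ∩ Ugo: 09:00-10:15, 14:05-16:10.
Those are the intersection windows.
The last common window of at least 45 minutes is 14:05-16:10; a 45-minute meeting can start as late as 15:25 and still end by 16:10.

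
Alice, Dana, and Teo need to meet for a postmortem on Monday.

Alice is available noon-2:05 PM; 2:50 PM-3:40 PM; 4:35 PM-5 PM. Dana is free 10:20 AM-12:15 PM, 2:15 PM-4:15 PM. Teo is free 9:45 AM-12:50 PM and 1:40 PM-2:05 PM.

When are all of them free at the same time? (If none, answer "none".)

12:00-12:15

Alice ∩ Dana: 12:00-12:15, 14:50-15:40.
Alice ∩ Dana ∩ Teo: 12:00-12:15.
Those are the intersection windows.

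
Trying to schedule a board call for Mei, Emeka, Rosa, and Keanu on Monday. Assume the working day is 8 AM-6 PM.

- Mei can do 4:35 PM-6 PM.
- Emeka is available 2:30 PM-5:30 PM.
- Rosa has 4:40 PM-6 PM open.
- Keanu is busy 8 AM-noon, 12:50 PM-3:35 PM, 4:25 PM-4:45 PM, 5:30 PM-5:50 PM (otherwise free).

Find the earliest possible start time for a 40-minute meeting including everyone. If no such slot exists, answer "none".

Mei free: 16:35-18:00.
Emeka free: 14:30-17:30.
Rosa free: 16:40-18:00.
Keanu free: 12:00-12:50, 15:35-16:25, 16:45-17:30, 17:50-18:00 (invert busy blocks within the working day).
Mei ∩ Emeka: 16:35-17:30.
Mei ∩ Emeka ∩ Rosa: 16:40-17:30.
Mei ∩ Emeka ∩ Rosa ∩ Keanu: 16:45-17:30.
Those are the intersection windows.
The first common window of at least 40 minutes is 16:45-17:30, so the earliest start is 16:45.

16:45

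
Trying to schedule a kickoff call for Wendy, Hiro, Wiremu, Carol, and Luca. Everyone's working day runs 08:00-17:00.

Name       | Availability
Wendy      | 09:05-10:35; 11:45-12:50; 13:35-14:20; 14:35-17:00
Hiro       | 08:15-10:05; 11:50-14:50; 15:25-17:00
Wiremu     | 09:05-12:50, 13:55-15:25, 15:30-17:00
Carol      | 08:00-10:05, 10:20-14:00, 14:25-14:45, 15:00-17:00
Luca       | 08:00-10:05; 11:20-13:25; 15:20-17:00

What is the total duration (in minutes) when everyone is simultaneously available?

210

Wendy ∩ Hiro: 09:05-10:05, 11:50-12:50, 13:35-14:20, 14:35-14:50, 15:25-17:00.
Wendy ∩ Hiro ∩ Wiremu: 09:05-10:05, 11:50-12:50, 13:55-14:20, 14:35-14:50, 15:30-17:00.
Wendy ∩ Hiro ∩ Wiremu ∩ Carol: 09:05-10:05, 11:50-12:50, 13:55-14:00, 14:35-14:45, 15:30-17:00.
Wendy ∩ Hiro ∩ Wiremu ∩ Carol ∩ Luca: 09:05-10:05, 11:50-12:50, 15:30-17:00.
Summing the common windows: 60 + 60 + 90 = 210 minutes.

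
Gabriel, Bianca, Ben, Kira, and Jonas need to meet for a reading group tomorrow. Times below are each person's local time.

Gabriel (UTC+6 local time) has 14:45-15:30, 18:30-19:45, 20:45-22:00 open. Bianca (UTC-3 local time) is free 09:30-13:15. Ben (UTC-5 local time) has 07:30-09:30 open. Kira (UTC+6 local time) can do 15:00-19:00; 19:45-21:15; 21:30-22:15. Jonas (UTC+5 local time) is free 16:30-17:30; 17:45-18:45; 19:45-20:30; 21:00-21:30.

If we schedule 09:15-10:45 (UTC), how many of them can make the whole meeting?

Gabriel in UTC: 08:45-09:30, 12:30-13:45, 14:45-16:00 (subtract 6h to convert from UTC+6).
Bianca in UTC: 12:30-16:15 (add 3h to convert from UTC-3).
Ben in UTC: 12:30-14:30 (add 5h to convert from UTC-5).
Kira in UTC: 09:00-13:00, 13:45-15:15, 15:30-16:15 (subtract 6h to convert from UTC+6).
Jonas in UTC: 11:30-12:30, 12:45-13:45, 14:45-15:30, 16:00-16:30 (subtract 5h to convert from UTC+5).
Kira can make the full 09:15-10:45 slot — that's 1.

1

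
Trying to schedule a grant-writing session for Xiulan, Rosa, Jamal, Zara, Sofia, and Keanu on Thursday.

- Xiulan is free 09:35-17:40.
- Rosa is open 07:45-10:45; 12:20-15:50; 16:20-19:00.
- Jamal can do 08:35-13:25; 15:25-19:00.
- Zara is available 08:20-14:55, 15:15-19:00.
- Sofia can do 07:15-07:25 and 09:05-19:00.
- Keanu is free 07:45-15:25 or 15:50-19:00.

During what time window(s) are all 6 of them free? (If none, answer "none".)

Xiulan ∩ Rosa: 09:35-10:45, 12:20-15:50, 16:20-17:40.
Xiulan ∩ Rosa ∩ Jamal: 09:35-10:45, 12:20-13:25, 15:25-15:50, 16:20-17:40.
Xiulan ∩ Rosa ∩ Jamal ∩ Zara: 09:35-10:45, 12:20-13:25, 15:25-15:50, 16:20-17:40.
Xiulan ∩ Rosa ∩ Jamal ∩ Zara ∩ Sofia: 09:35-10:45, 12:20-13:25, 15:25-15:50, 16:20-17:40.
Xiulan ∩ Rosa ∩ Jamal ∩ Zara ∩ Sofia ∩ Keanu: 09:35-10:45, 12:20-13:25, 16:20-17:40.

09:35-10:45, 12:20-13:25, 16:20-17:40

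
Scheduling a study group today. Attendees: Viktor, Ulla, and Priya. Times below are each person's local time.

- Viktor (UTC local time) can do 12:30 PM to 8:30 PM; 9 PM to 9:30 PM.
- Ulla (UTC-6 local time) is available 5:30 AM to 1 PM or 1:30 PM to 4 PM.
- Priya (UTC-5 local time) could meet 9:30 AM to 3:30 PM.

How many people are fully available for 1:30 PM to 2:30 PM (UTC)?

2

Viktor in UTC: 12:30-20:30, 21:00-21:30.
Ulla in UTC: 11:30-19:00, 19:30-22:00 (add 6h to convert from UTC-6).
Priya in UTC: 14:30-20:30 (add 5h to convert from UTC-5).
Viktor and Ulla can make the full 13:30-14:30 slot — that's 2.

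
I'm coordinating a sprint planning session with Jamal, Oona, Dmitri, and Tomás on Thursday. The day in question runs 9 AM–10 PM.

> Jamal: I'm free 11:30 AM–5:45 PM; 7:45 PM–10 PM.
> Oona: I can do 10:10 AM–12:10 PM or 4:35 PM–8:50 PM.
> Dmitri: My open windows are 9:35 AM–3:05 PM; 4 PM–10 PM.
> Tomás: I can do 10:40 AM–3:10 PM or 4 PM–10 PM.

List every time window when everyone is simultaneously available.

Jamal ∩ Oona: 11:30-12:10, 16:35-17:45, 19:45-20:50.
Jamal ∩ Oona ∩ Dmitri: 11:30-12:10, 16:35-17:45, 19:45-20:50.
Jamal ∩ Oona ∩ Dmitri ∩ Tomás: 11:30-12:10, 16:35-17:45, 19:45-20:50.

11:30-12:10, 16:35-17:45, 19:45-20:50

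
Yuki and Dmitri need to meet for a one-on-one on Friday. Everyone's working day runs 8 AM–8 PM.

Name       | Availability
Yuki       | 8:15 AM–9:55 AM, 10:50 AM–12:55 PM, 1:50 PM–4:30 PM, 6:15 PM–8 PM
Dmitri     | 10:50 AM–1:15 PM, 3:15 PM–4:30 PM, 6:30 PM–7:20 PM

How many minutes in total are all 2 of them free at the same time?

250

Yuki ∩ Dmitri: 10:50-12:55, 15:15-16:30, 18:30-19:20.
Summing the common windows: 125 + 75 + 50 = 250 minutes.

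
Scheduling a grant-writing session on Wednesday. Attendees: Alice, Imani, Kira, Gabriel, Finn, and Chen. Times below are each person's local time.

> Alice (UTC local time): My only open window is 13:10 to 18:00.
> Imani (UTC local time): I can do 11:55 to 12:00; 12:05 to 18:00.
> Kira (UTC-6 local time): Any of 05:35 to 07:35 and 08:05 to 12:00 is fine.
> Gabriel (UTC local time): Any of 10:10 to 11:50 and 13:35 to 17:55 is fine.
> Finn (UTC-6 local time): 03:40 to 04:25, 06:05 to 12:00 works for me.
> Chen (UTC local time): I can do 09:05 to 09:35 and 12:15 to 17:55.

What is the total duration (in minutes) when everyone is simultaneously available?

Alice in UTC: 13:10-18:00.
Imani in UTC: 11:55-12:00, 12:05-18:00.
Kira in UTC: 11:35-13:35, 14:05-18:00 (add 6h to convert from UTC-6).
Gabriel in UTC: 10:10-11:50, 13:35-17:55.
Finn in UTC: 09:40-10:25, 12:05-18:00 (add 6h to convert from UTC-6).
Chen in UTC: 09:05-09:35, 12:15-17:55.
Alice ∩ Imani: 13:10-18:00.
Alice ∩ Imani ∩ Kira: 13:10-13:35, 14:05-18:00.
Alice ∩ Imani ∩ Kira ∩ Gabriel: 14:05-17:55.
Alice ∩ Imani ∩ Kira ∩ Gabriel ∩ Finn: 14:05-17:55.
Alice ∩ Imani ∩ Kira ∩ Gabriel ∩ Finn ∩ Chen: 14:05-17:55.
Those are the intersection windows.
That's a single block of 230 minutes.

230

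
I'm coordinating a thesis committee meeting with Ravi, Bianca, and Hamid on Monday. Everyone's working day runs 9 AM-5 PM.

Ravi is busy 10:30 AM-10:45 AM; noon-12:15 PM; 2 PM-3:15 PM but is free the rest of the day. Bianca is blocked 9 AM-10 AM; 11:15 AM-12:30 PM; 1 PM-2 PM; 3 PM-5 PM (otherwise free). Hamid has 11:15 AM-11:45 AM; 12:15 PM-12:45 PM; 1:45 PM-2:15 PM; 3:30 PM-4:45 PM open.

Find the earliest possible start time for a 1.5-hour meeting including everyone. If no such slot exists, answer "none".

none

Ravi free: 09:00-10:30, 10:45-12:00, 12:15-14:00, 15:15-17:00 (invert busy blocks within the working day).
Bianca free: 10:00-11:15, 12:30-13:00, 14:00-15:00 (invert busy blocks within the working day).
Hamid free: 11:15-11:45, 12:15-12:45, 13:45-14:15, 15:30-16:45.
Ravi ∩ Bianca: 10:00-10:30, 10:45-11:15, 12:30-13:00.
Ravi ∩ Bianca ∩ Hamid: 12:30-12:45.
No common window is at least 90 minutes long.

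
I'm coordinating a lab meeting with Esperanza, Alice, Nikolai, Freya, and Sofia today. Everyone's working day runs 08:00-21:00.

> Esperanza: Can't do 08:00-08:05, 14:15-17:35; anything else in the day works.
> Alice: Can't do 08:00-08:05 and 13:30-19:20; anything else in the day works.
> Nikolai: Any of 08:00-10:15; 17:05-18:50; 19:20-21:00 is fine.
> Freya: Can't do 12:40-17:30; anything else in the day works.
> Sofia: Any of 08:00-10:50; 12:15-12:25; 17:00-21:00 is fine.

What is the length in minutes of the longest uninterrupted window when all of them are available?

Esperanza free: 08:05-14:15, 17:35-21:00 (invert busy blocks within the working day).
Alice free: 08:05-13:30, 19:20-21:00 (invert busy blocks within the working day).
Nikolai free: 08:00-10:15, 17:05-18:50, 19:20-21:00.
Freya free: 08:00-12:40, 17:30-21:00 (invert busy blocks within the working day).
Sofia free: 08:00-10:50, 12:15-12:25, 17:00-21:00.
Esperanza ∩ Alice: 08:05-13:30, 19:20-21:00.
Esperanza ∩ Alice ∩ Nikolai: 08:05-10:15, 19:20-21:00.
Esperanza ∩ Alice ∩ Nikolai ∩ Freya: 08:05-10:15, 19:20-21:00.
Esperanza ∩ Alice ∩ Nikolai ∩ Freya ∩ Sofia: 08:05-10:15, 19:20-21:00.
So the common availability across everyone is 08:05-10:15, 19:20-21:00.
The longest is 08:05-10:15 at 130 minutes.

130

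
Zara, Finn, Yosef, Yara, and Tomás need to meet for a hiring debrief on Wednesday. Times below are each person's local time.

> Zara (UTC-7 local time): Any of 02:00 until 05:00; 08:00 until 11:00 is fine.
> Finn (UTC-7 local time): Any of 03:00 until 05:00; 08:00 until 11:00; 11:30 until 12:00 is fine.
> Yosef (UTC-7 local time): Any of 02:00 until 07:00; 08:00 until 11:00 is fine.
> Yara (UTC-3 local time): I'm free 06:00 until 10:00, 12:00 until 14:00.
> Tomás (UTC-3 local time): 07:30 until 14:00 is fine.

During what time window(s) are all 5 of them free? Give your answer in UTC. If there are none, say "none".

Zara in UTC: 09:00-12:00, 15:00-18:00 (add 7h to convert from UTC-7).
Finn in UTC: 10:00-12:00, 15:00-18:00, 18:30-19:00 (add 7h to convert from UTC-7).
Yosef in UTC: 09:00-14:00, 15:00-18:00 (add 7h to convert from UTC-7).
Yara in UTC: 09:00-13:00, 15:00-17:00 (add 3h to convert from UTC-3).
Tomás in UTC: 10:30-17:00 (add 3h to convert from UTC-3).
Zara ∩ Finn: 10:00-12:00, 15:00-18:00.
Zara ∩ Finn ∩ Yosef: 10:00-12:00, 15:00-18:00.
Zara ∩ Finn ∩ Yosef ∩ Yara: 10:00-12:00, 15:00-17:00.
Zara ∩ Finn ∩ Yosef ∩ Yara ∩ Tomás: 10:30-12:00, 15:00-17:00.

10:30-12:00, 15:00-17:00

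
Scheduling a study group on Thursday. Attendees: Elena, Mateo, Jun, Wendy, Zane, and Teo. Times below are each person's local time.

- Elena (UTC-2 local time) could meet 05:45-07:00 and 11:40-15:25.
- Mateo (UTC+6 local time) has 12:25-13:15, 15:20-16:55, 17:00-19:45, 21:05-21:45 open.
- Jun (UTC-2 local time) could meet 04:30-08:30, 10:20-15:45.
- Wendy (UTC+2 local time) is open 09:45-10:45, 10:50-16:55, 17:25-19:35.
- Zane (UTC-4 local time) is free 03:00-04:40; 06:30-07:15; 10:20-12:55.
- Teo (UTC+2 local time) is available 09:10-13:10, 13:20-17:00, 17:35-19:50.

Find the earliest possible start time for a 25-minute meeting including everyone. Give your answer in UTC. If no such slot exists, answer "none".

Elena in UTC: 07:45-09:00, 13:40-17:25 (add 2h to convert from UTC-2).
Mateo in UTC: 06:25-07:15, 09:20-10:55, 11:00-13:45, 15:05-15:45 (subtract 6h to convert from UTC+6).
Jun in UTC: 06:30-10:30, 12:20-17:45 (add 2h to convert from UTC-2).
Wendy in UTC: 07:45-08:45, 08:50-14:55, 15:25-17:35 (subtract 2h to convert from UTC+2).
Zane in UTC: 07:00-08:40, 10:30-11:15, 14:20-16:55 (add 4h to convert from UTC-4).
Teo in UTC: 07:10-11:10, 11:20-15:00, 15:35-17:50 (subtract 2h to convert from UTC+2).
Elena ∩ Mateo: 13:40-13:45, 15:05-15:45.
Elena ∩ Mateo ∩ Jun: 13:40-13:45, 15:05-15:45.
Elena ∩ Mateo ∩ Jun ∩ Wendy: 13:40-13:45, 15:25-15:45.
Elena ∩ Mateo ∩ Jun ∩ Wendy ∩ Zane: 15:25-15:45.
Elena ∩ Mateo ∩ Jun ∩ Wendy ∩ Zane ∩ Teo: 15:35-15:45.
No common window is at least 25 minutes long.

none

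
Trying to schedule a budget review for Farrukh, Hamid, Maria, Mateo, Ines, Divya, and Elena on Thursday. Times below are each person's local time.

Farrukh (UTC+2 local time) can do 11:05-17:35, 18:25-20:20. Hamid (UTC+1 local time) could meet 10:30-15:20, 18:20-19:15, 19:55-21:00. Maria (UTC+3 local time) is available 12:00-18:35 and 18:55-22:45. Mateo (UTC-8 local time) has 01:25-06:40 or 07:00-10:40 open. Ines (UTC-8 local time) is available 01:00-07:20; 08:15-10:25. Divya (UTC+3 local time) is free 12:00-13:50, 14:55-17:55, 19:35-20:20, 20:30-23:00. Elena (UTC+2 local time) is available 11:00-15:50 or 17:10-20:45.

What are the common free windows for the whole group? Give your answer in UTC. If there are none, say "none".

Farrukh in UTC: 09:05-15:35, 16:25-18:20 (subtract 2h to convert from UTC+2).
Hamid in UTC: 09:30-14:20, 17:20-18:15, 18:55-20:00 (subtract 1h to convert from UTC+1).
Maria in UTC: 09:00-15:35, 15:55-19:45 (subtract 3h to convert from UTC+3).
Mateo in UTC: 09:25-14:40, 15:00-18:40 (add 8h to convert from UTC-8).
Ines in UTC: 09:00-15:20, 16:15-18:25 (add 8h to convert from UTC-8).
Divya in UTC: 09:00-10:50, 11:55-14:55, 16:35-17:20, 17:30-20:00 (subtract 3h to convert from UTC+3).
Elena in UTC: 09:00-13:50, 15:10-18:45 (subtract 2h to convert from UTC+2).
Farrukh ∩ Hamid: 09:30-14:20, 17:20-18:15.
Farrukh ∩ Hamid ∩ Maria: 09:30-14:20, 17:20-18:15.
Farrukh ∩ Hamid ∩ Maria ∩ Mateo: 09:30-14:20, 17:20-18:15.
Farrukh ∩ Hamid ∩ Maria ∩ Mateo ∩ Ines: 09:30-14:20, 17:20-18:15.
Farrukh ∩ Hamid ∩ Maria ∩ Mateo ∩ Ines ∩ Divya: 09:30-10:50, 11:55-14:20, 17:30-18:15.
Farrukh ∩ Hamid ∩ Maria ∩ Mateo ∩ Ines ∩ Divya ∩ Elena: 09:30-10:50, 11:55-13:50, 17:30-18:15.
Those are the intersection windows.

09:30-10:50, 11:55-13:50, 17:30-18:15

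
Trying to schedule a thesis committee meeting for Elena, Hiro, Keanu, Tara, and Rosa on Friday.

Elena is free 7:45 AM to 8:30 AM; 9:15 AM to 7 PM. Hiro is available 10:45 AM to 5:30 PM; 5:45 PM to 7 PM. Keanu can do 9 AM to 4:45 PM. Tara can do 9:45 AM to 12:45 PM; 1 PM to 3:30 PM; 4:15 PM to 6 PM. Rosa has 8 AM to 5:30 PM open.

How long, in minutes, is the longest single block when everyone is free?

150

Elena ∩ Hiro: 10:45-17:30, 17:45-19:00.
Elena ∩ Hiro ∩ Keanu: 10:45-16:45.
Elena ∩ Hiro ∩ Keanu ∩ Tara: 10:45-12:45, 13:00-15:30, 16:15-16:45.
Elena ∩ Hiro ∩ Keanu ∩ Tara ∩ Rosa: 10:45-12:45, 13:00-15:30, 16:15-16:45.
The longest is 13:00-15:30 at 150 minutes.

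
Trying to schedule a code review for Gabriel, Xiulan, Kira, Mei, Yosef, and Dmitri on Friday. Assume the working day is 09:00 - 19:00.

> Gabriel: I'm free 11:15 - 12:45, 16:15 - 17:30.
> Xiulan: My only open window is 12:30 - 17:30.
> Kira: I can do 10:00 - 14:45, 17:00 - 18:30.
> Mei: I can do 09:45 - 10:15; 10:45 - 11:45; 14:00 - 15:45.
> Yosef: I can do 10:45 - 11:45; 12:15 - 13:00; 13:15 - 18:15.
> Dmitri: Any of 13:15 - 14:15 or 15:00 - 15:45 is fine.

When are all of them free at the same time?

Gabriel ∩ Xiulan: 12:30-12:45, 16:15-17:30.
Gabriel ∩ Xiulan ∩ Kira: 12:30-12:45, 17:00-17:30.
Gabriel ∩ Xiulan ∩ Kira ∩ Mei: ∅.
Gabriel ∩ Xiulan ∩ Kira ∩ Mei ∩ Yosef: ∅.
Gabriel ∩ Xiulan ∩ Kira ∩ Mei ∩ Yosef ∩ Dmitri: ∅.
There is no time when everyone is free.

none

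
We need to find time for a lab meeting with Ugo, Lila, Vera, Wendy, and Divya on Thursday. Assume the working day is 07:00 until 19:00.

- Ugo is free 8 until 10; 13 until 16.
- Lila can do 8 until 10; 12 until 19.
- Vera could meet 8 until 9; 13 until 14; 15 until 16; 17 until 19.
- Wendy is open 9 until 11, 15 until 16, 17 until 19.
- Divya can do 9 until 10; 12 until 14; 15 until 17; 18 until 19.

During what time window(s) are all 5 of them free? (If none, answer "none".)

Ugo ∩ Lila: 08:00-10:00, 13:00-16:00.
Ugo ∩ Lila ∩ Vera: 08:00-09:00, 13:00-14:00, 15:00-16:00.
Ugo ∩ Lila ∩ Vera ∩ Wendy: 15:00-16:00.
Ugo ∩ Lila ∩ Vera ∩ Wendy ∩ Divya: 15:00-16:00.
Those are the intersection windows.

15:00-16:00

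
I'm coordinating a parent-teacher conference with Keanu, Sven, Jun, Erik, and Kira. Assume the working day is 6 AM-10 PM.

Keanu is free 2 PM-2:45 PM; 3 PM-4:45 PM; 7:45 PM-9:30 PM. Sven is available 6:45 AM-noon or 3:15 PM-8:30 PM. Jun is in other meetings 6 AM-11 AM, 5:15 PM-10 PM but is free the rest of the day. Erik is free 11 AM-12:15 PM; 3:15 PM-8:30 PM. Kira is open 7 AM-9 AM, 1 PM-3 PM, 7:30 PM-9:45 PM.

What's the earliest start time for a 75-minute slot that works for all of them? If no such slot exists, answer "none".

Keanu free: 14:00-14:45, 15:00-16:45, 19:45-21:30.
Sven free: 06:45-12:00, 15:15-20:30.
Jun free: 11:00-17:15 (invert busy blocks within the working day).
Erik free: 11:00-12:15, 15:15-20:30.
Kira free: 07:00-09:00, 13:00-15:00, 19:30-21:45.
Keanu ∩ Sven: 15:15-16:45, 19:45-20:30.
Keanu ∩ Sven ∩ Jun: 15:15-16:45.
Keanu ∩ Sven ∩ Jun ∩ Erik: 15:15-16:45.
Keanu ∩ Sven ∩ Jun ∩ Erik ∩ Kira: ∅.
There is no time when everyone is free.
No common window is at least 75 minutes long.

none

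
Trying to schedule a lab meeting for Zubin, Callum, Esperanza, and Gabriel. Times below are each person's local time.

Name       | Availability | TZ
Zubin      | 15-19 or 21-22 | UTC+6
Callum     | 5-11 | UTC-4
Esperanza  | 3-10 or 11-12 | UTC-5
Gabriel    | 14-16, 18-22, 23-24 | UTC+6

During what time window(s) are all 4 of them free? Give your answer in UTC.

Zubin in UTC: 09:00-13:00, 15:00-16:00 (subtract 6h to convert from UTC+6).
Callum in UTC: 09:00-15:00 (add 4h to convert from UTC-4).
Esperanza in UTC: 08:00-15:00, 16:00-17:00 (add 5h to convert from UTC-5).
Gabriel in UTC: 08:00-10:00, 12:00-16:00, 17:00-18:00 (subtract 6h to convert from UTC+6).
Zubin ∩ Callum: 09:00-13:00.
Zubin ∩ Callum ∩ Esperanza: 09:00-13:00.
Zubin ∩ Callum ∩ Esperanza ∩ Gabriel: 09:00-10:00, 12:00-13:00.

09:00-10:00, 12:00-13:00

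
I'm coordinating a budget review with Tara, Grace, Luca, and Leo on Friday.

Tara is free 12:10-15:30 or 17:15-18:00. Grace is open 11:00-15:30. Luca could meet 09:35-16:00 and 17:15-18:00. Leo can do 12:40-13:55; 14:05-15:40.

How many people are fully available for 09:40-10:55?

1

Luca can make the full 09:40-10:55 slot — that's 1.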